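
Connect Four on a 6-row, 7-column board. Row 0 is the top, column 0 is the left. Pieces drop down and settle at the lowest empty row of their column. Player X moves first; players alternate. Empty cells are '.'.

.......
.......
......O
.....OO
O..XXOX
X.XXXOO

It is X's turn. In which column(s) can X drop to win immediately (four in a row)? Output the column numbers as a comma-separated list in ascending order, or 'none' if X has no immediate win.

col 0: drop X → no win
col 1: drop X → WIN!
col 2: drop X → no win
col 3: drop X → no win
col 4: drop X → no win
col 5: drop X → no win
col 6: drop X → no win

Answer: 1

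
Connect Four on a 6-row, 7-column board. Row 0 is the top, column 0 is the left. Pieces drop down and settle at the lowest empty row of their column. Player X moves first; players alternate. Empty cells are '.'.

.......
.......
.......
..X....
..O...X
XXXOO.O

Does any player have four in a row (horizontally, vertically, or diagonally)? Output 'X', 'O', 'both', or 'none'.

none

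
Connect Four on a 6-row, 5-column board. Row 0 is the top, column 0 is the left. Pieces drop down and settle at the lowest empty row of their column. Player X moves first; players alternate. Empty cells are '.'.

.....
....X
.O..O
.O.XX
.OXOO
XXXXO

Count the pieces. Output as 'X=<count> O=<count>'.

X=8 O=7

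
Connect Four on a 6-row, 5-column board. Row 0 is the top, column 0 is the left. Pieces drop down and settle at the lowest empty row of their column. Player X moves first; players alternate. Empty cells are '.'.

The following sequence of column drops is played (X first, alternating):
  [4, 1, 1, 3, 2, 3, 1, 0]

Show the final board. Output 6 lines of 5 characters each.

Answer: .....
.....
.....
.X...
.X.O.
OOXOX

Derivation:
Move 1: X drops in col 4, lands at row 5
Move 2: O drops in col 1, lands at row 5
Move 3: X drops in col 1, lands at row 4
Move 4: O drops in col 3, lands at row 5
Move 5: X drops in col 2, lands at row 5
Move 6: O drops in col 3, lands at row 4
Move 7: X drops in col 1, lands at row 3
Move 8: O drops in col 0, lands at row 5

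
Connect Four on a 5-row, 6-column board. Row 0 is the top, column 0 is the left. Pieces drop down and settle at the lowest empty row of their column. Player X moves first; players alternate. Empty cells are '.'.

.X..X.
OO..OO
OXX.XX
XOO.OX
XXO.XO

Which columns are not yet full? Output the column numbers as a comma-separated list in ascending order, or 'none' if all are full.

Answer: 0,2,3,5

Derivation:
col 0: top cell = '.' → open
col 1: top cell = 'X' → FULL
col 2: top cell = '.' → open
col 3: top cell = '.' → open
col 4: top cell = 'X' → FULL
col 5: top cell = '.' → open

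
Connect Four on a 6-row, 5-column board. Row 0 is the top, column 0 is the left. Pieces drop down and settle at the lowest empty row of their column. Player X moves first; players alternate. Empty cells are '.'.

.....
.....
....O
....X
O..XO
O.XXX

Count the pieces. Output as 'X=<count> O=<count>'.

X=5 O=4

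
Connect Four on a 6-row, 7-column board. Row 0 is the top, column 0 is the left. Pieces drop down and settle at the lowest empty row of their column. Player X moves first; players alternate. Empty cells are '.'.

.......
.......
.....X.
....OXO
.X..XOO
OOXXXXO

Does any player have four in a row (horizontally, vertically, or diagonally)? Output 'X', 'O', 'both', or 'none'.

X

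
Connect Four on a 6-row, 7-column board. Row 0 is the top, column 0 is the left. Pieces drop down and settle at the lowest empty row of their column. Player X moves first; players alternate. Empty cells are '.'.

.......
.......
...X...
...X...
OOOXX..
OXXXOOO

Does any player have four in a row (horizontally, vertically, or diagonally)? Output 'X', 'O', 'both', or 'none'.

X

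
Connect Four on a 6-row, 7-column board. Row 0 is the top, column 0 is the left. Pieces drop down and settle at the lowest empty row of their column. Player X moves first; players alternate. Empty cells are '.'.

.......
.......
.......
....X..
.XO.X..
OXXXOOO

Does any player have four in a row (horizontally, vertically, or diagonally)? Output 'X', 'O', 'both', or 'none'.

none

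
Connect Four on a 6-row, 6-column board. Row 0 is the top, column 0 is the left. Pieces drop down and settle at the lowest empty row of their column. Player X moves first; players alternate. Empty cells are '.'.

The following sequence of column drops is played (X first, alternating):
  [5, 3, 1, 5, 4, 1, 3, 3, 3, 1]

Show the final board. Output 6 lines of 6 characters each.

Answer: ......
......
...X..
.O.O..
.O.X.O
.X.OXX

Derivation:
Move 1: X drops in col 5, lands at row 5
Move 2: O drops in col 3, lands at row 5
Move 3: X drops in col 1, lands at row 5
Move 4: O drops in col 5, lands at row 4
Move 5: X drops in col 4, lands at row 5
Move 6: O drops in col 1, lands at row 4
Move 7: X drops in col 3, lands at row 4
Move 8: O drops in col 3, lands at row 3
Move 9: X drops in col 3, lands at row 2
Move 10: O drops in col 1, lands at row 3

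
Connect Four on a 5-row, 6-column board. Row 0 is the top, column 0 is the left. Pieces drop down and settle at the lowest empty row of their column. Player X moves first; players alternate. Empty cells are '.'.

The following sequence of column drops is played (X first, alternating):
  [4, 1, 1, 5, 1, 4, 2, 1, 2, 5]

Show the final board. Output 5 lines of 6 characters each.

Move 1: X drops in col 4, lands at row 4
Move 2: O drops in col 1, lands at row 4
Move 3: X drops in col 1, lands at row 3
Move 4: O drops in col 5, lands at row 4
Move 5: X drops in col 1, lands at row 2
Move 6: O drops in col 4, lands at row 3
Move 7: X drops in col 2, lands at row 4
Move 8: O drops in col 1, lands at row 1
Move 9: X drops in col 2, lands at row 3
Move 10: O drops in col 5, lands at row 3

Answer: ......
.O....
.X....
.XX.OO
.OX.XO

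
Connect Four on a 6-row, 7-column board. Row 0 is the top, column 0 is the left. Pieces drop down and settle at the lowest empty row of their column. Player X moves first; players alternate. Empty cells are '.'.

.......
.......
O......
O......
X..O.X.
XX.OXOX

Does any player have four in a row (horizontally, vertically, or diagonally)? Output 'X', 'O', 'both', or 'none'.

none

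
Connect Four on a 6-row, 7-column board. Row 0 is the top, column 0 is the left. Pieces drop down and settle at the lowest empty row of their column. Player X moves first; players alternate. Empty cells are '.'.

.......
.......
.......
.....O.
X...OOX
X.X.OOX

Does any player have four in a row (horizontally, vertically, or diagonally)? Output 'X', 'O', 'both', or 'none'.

none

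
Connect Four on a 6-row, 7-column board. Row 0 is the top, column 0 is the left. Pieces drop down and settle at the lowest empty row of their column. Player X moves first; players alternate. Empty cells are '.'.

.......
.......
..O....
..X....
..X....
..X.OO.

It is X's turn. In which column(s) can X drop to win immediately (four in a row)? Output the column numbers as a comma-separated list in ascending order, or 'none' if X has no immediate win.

Answer: none

Derivation:
col 0: drop X → no win
col 1: drop X → no win
col 2: drop X → no win
col 3: drop X → no win
col 4: drop X → no win
col 5: drop X → no win
col 6: drop X → no win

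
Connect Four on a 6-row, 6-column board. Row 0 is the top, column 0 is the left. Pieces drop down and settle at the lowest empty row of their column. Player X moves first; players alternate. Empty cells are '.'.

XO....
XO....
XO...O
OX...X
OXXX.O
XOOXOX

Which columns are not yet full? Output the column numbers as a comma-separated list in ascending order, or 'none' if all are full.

Answer: 2,3,4,5

Derivation:
col 0: top cell = 'X' → FULL
col 1: top cell = 'O' → FULL
col 2: top cell = '.' → open
col 3: top cell = '.' → open
col 4: top cell = '.' → open
col 5: top cell = '.' → open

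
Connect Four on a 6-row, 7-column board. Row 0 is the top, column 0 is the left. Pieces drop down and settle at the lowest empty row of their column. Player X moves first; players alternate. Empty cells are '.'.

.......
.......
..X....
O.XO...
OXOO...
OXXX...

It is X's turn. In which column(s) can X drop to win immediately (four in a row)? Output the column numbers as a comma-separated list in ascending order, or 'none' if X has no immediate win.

col 0: drop X → no win
col 1: drop X → no win
col 2: drop X → no win
col 3: drop X → no win
col 4: drop X → WIN!
col 5: drop X → no win
col 6: drop X → no win

Answer: 4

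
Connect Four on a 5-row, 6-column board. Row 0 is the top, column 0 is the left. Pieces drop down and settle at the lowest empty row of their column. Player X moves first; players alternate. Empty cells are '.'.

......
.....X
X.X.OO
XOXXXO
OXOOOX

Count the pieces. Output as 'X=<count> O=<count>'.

X=9 O=8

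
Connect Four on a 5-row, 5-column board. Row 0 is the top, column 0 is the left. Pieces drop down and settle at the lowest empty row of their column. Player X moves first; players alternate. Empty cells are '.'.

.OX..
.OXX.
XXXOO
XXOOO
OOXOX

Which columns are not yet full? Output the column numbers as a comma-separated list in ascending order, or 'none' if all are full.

Answer: 0,3,4

Derivation:
col 0: top cell = '.' → open
col 1: top cell = 'O' → FULL
col 2: top cell = 'X' → FULL
col 3: top cell = '.' → open
col 4: top cell = '.' → open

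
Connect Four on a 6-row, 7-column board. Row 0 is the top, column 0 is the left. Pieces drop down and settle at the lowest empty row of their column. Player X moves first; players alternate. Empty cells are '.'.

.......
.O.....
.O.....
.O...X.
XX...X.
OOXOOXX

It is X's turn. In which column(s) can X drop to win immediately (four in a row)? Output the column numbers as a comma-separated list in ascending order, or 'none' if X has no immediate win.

Answer: 5

Derivation:
col 0: drop X → no win
col 1: drop X → no win
col 2: drop X → no win
col 3: drop X → no win
col 4: drop X → no win
col 5: drop X → WIN!
col 6: drop X → no win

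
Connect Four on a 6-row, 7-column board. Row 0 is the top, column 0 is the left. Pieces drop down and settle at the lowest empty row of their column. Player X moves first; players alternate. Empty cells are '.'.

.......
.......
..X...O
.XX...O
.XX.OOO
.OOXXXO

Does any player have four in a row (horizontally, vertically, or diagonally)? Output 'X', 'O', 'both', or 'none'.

O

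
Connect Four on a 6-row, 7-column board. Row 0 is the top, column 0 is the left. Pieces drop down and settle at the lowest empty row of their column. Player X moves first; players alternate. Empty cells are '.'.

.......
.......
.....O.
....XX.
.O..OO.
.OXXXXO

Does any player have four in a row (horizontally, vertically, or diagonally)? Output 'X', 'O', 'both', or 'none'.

X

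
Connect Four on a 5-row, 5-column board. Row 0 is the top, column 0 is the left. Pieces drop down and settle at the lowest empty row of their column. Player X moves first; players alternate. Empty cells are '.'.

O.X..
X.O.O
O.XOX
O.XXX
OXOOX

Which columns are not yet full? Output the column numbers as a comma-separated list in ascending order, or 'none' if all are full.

Answer: 1,3,4

Derivation:
col 0: top cell = 'O' → FULL
col 1: top cell = '.' → open
col 2: top cell = 'X' → FULL
col 3: top cell = '.' → open
col 4: top cell = '.' → open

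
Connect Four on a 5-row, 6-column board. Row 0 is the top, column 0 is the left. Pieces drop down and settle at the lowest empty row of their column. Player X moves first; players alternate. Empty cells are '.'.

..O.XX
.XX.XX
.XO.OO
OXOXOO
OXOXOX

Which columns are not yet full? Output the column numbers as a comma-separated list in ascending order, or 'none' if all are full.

col 0: top cell = '.' → open
col 1: top cell = '.' → open
col 2: top cell = 'O' → FULL
col 3: top cell = '.' → open
col 4: top cell = 'X' → FULL
col 5: top cell = 'X' → FULL

Answer: 0,1,3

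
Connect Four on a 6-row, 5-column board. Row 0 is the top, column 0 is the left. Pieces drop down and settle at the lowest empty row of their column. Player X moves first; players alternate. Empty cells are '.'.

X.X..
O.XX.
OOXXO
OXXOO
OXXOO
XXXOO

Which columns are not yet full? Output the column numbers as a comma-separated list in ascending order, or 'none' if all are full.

col 0: top cell = 'X' → FULL
col 1: top cell = '.' → open
col 2: top cell = 'X' → FULL
col 3: top cell = '.' → open
col 4: top cell = '.' → open

Answer: 1,3,4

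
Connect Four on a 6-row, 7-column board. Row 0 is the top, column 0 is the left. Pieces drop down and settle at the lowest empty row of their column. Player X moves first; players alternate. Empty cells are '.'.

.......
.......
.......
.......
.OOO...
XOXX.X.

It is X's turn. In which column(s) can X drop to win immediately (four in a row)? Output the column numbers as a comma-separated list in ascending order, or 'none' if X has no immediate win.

Answer: 4

Derivation:
col 0: drop X → no win
col 1: drop X → no win
col 2: drop X → no win
col 3: drop X → no win
col 4: drop X → WIN!
col 5: drop X → no win
col 6: drop X → no win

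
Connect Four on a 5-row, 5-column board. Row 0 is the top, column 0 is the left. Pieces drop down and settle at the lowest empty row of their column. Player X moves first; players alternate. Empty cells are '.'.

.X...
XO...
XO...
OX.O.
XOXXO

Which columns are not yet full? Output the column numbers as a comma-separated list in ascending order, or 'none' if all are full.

col 0: top cell = '.' → open
col 1: top cell = 'X' → FULL
col 2: top cell = '.' → open
col 3: top cell = '.' → open
col 4: top cell = '.' → open

Answer: 0,2,3,4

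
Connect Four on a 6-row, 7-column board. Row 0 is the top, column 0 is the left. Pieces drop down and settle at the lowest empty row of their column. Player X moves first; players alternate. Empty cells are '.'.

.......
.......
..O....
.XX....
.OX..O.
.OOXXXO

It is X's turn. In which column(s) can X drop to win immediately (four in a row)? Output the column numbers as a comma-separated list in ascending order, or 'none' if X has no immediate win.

Answer: none

Derivation:
col 0: drop X → no win
col 1: drop X → no win
col 2: drop X → no win
col 3: drop X → no win
col 4: drop X → no win
col 5: drop X → no win
col 6: drop X → no win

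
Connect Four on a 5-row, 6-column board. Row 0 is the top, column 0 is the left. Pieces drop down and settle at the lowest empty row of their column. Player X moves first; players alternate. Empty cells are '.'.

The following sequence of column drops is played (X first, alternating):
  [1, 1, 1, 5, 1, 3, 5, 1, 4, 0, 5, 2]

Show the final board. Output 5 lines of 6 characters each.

Move 1: X drops in col 1, lands at row 4
Move 2: O drops in col 1, lands at row 3
Move 3: X drops in col 1, lands at row 2
Move 4: O drops in col 5, lands at row 4
Move 5: X drops in col 1, lands at row 1
Move 6: O drops in col 3, lands at row 4
Move 7: X drops in col 5, lands at row 3
Move 8: O drops in col 1, lands at row 0
Move 9: X drops in col 4, lands at row 4
Move 10: O drops in col 0, lands at row 4
Move 11: X drops in col 5, lands at row 2
Move 12: O drops in col 2, lands at row 4

Answer: .O....
.X....
.X...X
.O...X
OXOOXO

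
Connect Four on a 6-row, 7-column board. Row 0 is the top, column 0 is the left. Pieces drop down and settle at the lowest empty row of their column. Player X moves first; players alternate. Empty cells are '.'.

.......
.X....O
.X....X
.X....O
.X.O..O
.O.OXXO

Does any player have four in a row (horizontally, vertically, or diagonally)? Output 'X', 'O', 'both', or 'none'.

X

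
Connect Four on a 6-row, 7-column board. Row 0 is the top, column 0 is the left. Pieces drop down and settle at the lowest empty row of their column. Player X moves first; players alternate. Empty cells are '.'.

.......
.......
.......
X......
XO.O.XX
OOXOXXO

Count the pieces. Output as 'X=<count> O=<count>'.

X=7 O=6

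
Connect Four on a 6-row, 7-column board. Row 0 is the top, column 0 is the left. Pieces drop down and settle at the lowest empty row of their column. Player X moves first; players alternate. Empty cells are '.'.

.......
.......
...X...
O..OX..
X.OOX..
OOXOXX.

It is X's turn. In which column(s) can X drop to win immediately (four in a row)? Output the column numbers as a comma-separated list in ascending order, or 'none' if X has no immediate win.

Answer: 4

Derivation:
col 0: drop X → no win
col 1: drop X → no win
col 2: drop X → no win
col 3: drop X → no win
col 4: drop X → WIN!
col 5: drop X → no win
col 6: drop X → no win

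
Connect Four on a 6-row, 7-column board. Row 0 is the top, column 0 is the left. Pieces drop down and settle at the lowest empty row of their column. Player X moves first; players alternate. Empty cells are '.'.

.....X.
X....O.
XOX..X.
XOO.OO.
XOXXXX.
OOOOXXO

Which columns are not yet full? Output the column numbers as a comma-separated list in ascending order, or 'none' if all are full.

col 0: top cell = '.' → open
col 1: top cell = '.' → open
col 2: top cell = '.' → open
col 3: top cell = '.' → open
col 4: top cell = '.' → open
col 5: top cell = 'X' → FULL
col 6: top cell = '.' → open

Answer: 0,1,2,3,4,6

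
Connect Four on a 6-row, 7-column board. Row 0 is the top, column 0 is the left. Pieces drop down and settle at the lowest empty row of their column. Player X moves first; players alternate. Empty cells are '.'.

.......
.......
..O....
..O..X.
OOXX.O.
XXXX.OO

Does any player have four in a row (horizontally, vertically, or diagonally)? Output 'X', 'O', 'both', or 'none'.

X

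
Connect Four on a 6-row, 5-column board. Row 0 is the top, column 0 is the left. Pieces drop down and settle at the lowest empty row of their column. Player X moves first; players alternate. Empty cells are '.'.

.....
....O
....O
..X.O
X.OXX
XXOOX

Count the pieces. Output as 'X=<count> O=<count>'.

X=7 O=6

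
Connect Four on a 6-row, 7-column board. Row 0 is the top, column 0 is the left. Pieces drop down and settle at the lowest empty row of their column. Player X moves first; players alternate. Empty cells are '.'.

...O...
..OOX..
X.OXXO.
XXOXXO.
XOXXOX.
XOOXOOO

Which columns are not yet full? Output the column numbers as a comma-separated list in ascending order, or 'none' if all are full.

Answer: 0,1,2,4,5,6

Derivation:
col 0: top cell = '.' → open
col 1: top cell = '.' → open
col 2: top cell = '.' → open
col 3: top cell = 'O' → FULL
col 4: top cell = '.' → open
col 5: top cell = '.' → open
col 6: top cell = '.' → open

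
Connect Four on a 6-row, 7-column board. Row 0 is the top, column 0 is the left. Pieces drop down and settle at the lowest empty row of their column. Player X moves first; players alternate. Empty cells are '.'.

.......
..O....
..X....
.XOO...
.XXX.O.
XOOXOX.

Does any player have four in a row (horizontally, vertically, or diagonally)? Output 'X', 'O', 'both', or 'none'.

none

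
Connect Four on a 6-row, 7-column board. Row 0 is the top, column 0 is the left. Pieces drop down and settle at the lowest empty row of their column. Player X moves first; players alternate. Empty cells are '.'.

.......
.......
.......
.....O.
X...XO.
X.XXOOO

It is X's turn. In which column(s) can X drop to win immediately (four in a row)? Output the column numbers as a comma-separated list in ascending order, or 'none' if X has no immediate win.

col 0: drop X → no win
col 1: drop X → WIN!
col 2: drop X → no win
col 3: drop X → no win
col 4: drop X → no win
col 5: drop X → no win
col 6: drop X → no win

Answer: 1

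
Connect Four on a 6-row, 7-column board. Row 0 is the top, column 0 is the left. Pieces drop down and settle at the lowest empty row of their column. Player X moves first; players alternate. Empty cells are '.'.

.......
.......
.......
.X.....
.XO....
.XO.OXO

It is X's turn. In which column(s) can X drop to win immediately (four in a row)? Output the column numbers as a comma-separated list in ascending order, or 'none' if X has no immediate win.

col 0: drop X → no win
col 1: drop X → WIN!
col 2: drop X → no win
col 3: drop X → no win
col 4: drop X → no win
col 5: drop X → no win
col 6: drop X → no win

Answer: 1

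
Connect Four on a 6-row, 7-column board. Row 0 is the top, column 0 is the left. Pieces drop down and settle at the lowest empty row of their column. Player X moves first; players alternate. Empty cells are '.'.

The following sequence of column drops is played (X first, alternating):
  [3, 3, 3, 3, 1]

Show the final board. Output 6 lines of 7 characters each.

Move 1: X drops in col 3, lands at row 5
Move 2: O drops in col 3, lands at row 4
Move 3: X drops in col 3, lands at row 3
Move 4: O drops in col 3, lands at row 2
Move 5: X drops in col 1, lands at row 5

Answer: .......
.......
...O...
...X...
...O...
.X.X...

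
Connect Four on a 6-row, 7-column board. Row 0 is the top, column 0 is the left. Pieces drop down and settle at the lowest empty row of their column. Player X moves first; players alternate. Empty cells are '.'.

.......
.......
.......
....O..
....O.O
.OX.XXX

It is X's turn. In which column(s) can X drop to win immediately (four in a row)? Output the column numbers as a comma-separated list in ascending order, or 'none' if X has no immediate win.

col 0: drop X → no win
col 1: drop X → no win
col 2: drop X → no win
col 3: drop X → WIN!
col 4: drop X → no win
col 5: drop X → no win
col 6: drop X → no win

Answer: 3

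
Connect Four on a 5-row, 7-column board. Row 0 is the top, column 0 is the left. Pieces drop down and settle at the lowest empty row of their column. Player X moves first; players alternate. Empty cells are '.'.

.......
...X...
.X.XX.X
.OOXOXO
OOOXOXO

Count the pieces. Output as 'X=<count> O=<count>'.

X=9 O=9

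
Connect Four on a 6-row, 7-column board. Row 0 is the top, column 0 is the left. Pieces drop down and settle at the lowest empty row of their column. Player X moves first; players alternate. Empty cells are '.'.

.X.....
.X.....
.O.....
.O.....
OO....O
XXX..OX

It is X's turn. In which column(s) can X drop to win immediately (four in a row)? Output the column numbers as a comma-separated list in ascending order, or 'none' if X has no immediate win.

col 0: drop X → no win
col 2: drop X → no win
col 3: drop X → WIN!
col 4: drop X → no win
col 5: drop X → no win
col 6: drop X → no win

Answer: 3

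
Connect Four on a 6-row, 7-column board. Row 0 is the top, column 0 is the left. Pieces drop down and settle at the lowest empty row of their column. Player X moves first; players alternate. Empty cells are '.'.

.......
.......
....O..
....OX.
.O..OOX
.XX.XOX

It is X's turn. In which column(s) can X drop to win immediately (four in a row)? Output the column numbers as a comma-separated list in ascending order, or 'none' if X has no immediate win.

col 0: drop X → no win
col 1: drop X → no win
col 2: drop X → no win
col 3: drop X → WIN!
col 4: drop X → no win
col 5: drop X → no win
col 6: drop X → no win

Answer: 3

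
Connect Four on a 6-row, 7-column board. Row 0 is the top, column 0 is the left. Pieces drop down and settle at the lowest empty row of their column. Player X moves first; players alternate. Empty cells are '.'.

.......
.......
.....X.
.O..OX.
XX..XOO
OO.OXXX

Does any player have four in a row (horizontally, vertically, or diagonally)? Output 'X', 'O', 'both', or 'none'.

none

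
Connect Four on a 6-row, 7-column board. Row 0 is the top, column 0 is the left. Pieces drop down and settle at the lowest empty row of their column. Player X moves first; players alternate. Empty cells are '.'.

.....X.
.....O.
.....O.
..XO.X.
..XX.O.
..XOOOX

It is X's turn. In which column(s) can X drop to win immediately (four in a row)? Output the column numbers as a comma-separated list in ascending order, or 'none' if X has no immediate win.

col 0: drop X → no win
col 1: drop X → no win
col 2: drop X → WIN!
col 3: drop X → no win
col 4: drop X → no win
col 6: drop X → no win

Answer: 2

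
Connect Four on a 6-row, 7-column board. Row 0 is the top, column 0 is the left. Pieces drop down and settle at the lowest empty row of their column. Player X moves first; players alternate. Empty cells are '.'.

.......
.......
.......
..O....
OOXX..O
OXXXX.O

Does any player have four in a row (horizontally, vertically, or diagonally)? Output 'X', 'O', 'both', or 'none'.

X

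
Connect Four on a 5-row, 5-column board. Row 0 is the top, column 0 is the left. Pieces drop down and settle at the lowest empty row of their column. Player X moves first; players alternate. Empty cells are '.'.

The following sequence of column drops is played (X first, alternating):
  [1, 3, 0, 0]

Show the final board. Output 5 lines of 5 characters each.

Answer: .....
.....
.....
O....
XX.O.

Derivation:
Move 1: X drops in col 1, lands at row 4
Move 2: O drops in col 3, lands at row 4
Move 3: X drops in col 0, lands at row 4
Move 4: O drops in col 0, lands at row 3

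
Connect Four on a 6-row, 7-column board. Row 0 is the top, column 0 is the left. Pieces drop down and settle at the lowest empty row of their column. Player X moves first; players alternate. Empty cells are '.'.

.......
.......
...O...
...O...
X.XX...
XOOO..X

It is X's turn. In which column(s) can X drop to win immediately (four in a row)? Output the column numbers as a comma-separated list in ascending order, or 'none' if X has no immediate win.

col 0: drop X → no win
col 1: drop X → WIN!
col 2: drop X → no win
col 3: drop X → no win
col 4: drop X → no win
col 5: drop X → no win
col 6: drop X → no win

Answer: 1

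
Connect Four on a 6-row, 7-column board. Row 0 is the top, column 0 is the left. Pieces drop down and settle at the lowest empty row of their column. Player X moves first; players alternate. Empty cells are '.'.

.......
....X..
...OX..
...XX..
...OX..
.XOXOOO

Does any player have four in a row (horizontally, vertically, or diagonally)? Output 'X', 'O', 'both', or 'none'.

X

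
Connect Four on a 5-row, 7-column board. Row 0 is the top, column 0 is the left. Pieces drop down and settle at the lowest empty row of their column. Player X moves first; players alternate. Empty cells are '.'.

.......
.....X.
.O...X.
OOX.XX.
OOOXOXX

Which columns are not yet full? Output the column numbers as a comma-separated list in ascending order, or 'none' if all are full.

Answer: 0,1,2,3,4,5,6

Derivation:
col 0: top cell = '.' → open
col 1: top cell = '.' → open
col 2: top cell = '.' → open
col 3: top cell = '.' → open
col 4: top cell = '.' → open
col 5: top cell = '.' → open
col 6: top cell = '.' → open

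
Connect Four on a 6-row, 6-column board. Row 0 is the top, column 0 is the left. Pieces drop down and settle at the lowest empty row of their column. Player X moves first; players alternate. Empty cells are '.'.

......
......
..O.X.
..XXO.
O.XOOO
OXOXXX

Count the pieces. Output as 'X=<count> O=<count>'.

X=8 O=8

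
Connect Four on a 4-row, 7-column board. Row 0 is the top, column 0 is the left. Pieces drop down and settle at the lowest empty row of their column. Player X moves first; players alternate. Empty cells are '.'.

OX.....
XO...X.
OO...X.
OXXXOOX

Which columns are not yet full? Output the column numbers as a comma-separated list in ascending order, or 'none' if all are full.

Answer: 2,3,4,5,6

Derivation:
col 0: top cell = 'O' → FULL
col 1: top cell = 'X' → FULL
col 2: top cell = '.' → open
col 3: top cell = '.' → open
col 4: top cell = '.' → open
col 5: top cell = '.' → open
col 6: top cell = '.' → open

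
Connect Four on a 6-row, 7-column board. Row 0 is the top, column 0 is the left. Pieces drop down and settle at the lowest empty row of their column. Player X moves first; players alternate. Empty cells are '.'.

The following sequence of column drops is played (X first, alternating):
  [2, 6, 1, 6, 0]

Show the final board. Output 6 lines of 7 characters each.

Move 1: X drops in col 2, lands at row 5
Move 2: O drops in col 6, lands at row 5
Move 3: X drops in col 1, lands at row 5
Move 4: O drops in col 6, lands at row 4
Move 5: X drops in col 0, lands at row 5

Answer: .......
.......
.......
.......
......O
XXX...O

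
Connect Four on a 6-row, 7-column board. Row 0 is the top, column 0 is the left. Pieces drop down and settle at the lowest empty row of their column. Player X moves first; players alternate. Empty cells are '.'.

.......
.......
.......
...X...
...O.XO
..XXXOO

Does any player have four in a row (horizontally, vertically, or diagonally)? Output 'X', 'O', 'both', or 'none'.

none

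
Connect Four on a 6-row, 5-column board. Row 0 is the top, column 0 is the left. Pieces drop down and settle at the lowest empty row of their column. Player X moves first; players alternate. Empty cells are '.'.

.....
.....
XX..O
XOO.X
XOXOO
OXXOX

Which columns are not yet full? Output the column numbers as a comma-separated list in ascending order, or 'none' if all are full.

Answer: 0,1,2,3,4

Derivation:
col 0: top cell = '.' → open
col 1: top cell = '.' → open
col 2: top cell = '.' → open
col 3: top cell = '.' → open
col 4: top cell = '.' → open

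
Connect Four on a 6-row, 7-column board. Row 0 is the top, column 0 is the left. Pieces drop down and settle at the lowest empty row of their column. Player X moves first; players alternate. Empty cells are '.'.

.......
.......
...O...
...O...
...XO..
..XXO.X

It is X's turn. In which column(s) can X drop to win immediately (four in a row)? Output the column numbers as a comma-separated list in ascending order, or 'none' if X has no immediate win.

col 0: drop X → no win
col 1: drop X → no win
col 2: drop X → no win
col 3: drop X → no win
col 4: drop X → no win
col 5: drop X → no win
col 6: drop X → no win

Answer: none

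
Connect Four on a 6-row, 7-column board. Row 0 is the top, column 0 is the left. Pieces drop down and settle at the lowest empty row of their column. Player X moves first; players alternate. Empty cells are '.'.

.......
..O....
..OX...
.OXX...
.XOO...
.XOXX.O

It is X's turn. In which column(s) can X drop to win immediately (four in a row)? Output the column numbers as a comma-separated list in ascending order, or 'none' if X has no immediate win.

Answer: 0

Derivation:
col 0: drop X → WIN!
col 1: drop X → no win
col 2: drop X → no win
col 3: drop X → no win
col 4: drop X → no win
col 5: drop X → no win
col 6: drop X → no win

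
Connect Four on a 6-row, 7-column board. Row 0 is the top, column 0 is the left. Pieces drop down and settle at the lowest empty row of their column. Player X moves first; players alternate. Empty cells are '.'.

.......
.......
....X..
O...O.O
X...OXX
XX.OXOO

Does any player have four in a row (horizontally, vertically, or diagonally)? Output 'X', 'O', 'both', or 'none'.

none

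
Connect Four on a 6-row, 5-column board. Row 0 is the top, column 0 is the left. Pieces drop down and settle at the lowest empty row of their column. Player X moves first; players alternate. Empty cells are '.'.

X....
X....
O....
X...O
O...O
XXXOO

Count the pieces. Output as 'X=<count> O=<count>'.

X=6 O=6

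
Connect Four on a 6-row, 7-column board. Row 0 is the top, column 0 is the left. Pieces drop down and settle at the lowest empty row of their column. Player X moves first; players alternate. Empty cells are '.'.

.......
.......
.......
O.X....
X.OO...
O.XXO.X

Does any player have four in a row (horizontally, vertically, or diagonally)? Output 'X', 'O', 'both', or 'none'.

none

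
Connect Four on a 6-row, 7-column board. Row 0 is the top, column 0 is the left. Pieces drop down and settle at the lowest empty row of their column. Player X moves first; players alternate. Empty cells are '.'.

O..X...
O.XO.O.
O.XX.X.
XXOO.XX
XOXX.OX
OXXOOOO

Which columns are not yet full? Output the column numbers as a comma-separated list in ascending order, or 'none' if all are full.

Answer: 1,2,4,5,6

Derivation:
col 0: top cell = 'O' → FULL
col 1: top cell = '.' → open
col 2: top cell = '.' → open
col 3: top cell = 'X' → FULL
col 4: top cell = '.' → open
col 5: top cell = '.' → open
col 6: top cell = '.' → open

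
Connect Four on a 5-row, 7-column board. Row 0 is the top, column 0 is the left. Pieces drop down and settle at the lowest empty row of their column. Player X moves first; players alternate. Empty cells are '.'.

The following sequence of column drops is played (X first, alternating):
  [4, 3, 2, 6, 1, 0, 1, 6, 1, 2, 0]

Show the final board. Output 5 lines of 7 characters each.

Move 1: X drops in col 4, lands at row 4
Move 2: O drops in col 3, lands at row 4
Move 3: X drops in col 2, lands at row 4
Move 4: O drops in col 6, lands at row 4
Move 5: X drops in col 1, lands at row 4
Move 6: O drops in col 0, lands at row 4
Move 7: X drops in col 1, lands at row 3
Move 8: O drops in col 6, lands at row 3
Move 9: X drops in col 1, lands at row 2
Move 10: O drops in col 2, lands at row 3
Move 11: X drops in col 0, lands at row 3

Answer: .......
.......
.X.....
XXO...O
OXXOX.O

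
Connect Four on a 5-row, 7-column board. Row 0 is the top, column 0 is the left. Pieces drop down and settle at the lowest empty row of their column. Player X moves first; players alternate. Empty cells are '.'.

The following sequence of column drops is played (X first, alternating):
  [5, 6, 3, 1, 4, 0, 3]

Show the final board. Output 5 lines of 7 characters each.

Move 1: X drops in col 5, lands at row 4
Move 2: O drops in col 6, lands at row 4
Move 3: X drops in col 3, lands at row 4
Move 4: O drops in col 1, lands at row 4
Move 5: X drops in col 4, lands at row 4
Move 6: O drops in col 0, lands at row 4
Move 7: X drops in col 3, lands at row 3

Answer: .......
.......
.......
...X...
OO.XXXO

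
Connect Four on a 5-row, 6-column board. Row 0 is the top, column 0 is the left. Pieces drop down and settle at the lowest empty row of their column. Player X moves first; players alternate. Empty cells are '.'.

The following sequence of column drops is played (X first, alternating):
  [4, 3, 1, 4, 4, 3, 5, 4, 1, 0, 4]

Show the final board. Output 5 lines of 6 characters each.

Move 1: X drops in col 4, lands at row 4
Move 2: O drops in col 3, lands at row 4
Move 3: X drops in col 1, lands at row 4
Move 4: O drops in col 4, lands at row 3
Move 5: X drops in col 4, lands at row 2
Move 6: O drops in col 3, lands at row 3
Move 7: X drops in col 5, lands at row 4
Move 8: O drops in col 4, lands at row 1
Move 9: X drops in col 1, lands at row 3
Move 10: O drops in col 0, lands at row 4
Move 11: X drops in col 4, lands at row 0

Answer: ....X.
....O.
....X.
.X.OO.
OX.OXX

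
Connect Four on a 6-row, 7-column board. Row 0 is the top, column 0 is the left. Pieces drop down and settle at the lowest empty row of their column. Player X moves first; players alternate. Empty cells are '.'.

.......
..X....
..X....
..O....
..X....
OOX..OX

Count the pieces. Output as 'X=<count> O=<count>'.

X=5 O=4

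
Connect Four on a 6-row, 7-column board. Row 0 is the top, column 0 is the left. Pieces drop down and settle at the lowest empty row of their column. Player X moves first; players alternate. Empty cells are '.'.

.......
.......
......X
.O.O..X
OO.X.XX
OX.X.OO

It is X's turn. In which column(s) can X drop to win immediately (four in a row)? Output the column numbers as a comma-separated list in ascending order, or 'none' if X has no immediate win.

col 0: drop X → no win
col 1: drop X → no win
col 2: drop X → no win
col 3: drop X → no win
col 4: drop X → no win
col 5: drop X → no win
col 6: drop X → WIN!

Answer: 6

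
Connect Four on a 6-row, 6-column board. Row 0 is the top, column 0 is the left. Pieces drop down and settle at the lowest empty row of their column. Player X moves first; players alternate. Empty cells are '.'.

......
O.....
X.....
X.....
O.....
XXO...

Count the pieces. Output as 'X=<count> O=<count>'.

X=4 O=3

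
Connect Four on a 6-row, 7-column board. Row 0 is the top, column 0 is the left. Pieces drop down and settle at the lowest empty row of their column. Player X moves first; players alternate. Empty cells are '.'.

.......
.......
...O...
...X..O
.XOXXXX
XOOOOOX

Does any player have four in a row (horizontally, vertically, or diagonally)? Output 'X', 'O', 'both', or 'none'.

both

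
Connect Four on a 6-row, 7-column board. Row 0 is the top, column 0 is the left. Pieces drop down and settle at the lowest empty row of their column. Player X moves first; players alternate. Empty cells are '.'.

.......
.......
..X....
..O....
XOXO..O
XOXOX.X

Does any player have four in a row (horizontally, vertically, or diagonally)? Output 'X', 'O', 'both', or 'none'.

none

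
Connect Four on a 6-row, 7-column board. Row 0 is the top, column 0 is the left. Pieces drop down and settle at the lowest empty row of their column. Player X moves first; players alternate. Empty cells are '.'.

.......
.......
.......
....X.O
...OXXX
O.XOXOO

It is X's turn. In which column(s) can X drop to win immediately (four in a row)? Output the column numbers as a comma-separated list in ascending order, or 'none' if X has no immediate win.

Answer: 4

Derivation:
col 0: drop X → no win
col 1: drop X → no win
col 2: drop X → no win
col 3: drop X → no win
col 4: drop X → WIN!
col 5: drop X → no win
col 6: drop X → no win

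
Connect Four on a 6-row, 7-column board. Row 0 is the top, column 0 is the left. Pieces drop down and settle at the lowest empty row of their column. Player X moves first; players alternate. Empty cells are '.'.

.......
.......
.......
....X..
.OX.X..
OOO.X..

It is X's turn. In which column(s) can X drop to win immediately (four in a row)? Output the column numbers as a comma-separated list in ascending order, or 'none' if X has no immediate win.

col 0: drop X → no win
col 1: drop X → no win
col 2: drop X → no win
col 3: drop X → no win
col 4: drop X → WIN!
col 5: drop X → no win
col 6: drop X → no win

Answer: 4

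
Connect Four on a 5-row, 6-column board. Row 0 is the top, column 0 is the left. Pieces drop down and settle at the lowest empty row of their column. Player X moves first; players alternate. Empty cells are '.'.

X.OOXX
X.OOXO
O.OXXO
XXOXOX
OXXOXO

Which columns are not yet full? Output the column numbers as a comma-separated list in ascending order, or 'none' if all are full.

Answer: 1

Derivation:
col 0: top cell = 'X' → FULL
col 1: top cell = '.' → open
col 2: top cell = 'O' → FULL
col 3: top cell = 'O' → FULL
col 4: top cell = 'X' → FULL
col 5: top cell = 'X' → FULL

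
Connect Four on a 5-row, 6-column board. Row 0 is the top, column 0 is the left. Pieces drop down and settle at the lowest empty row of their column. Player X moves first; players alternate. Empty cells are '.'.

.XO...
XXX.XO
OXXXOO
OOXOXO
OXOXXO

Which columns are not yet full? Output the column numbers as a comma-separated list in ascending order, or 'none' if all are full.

Answer: 0,3,4,5

Derivation:
col 0: top cell = '.' → open
col 1: top cell = 'X' → FULL
col 2: top cell = 'O' → FULL
col 3: top cell = '.' → open
col 4: top cell = '.' → open
col 5: top cell = '.' → open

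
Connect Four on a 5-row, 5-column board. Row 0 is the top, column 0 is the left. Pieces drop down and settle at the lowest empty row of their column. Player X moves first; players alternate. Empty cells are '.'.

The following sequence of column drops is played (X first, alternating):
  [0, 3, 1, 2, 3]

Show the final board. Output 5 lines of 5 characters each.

Move 1: X drops in col 0, lands at row 4
Move 2: O drops in col 3, lands at row 4
Move 3: X drops in col 1, lands at row 4
Move 4: O drops in col 2, lands at row 4
Move 5: X drops in col 3, lands at row 3

Answer: .....
.....
.....
...X.
XXOO.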